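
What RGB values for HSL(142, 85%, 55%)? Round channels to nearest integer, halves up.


H=142°, S=0.85, L=0.55
C = (1-|2L-1|)×S = (1-|0.10|)×0.85 = 0.765
H' = H/60 = 142/60 ≈ 2.3667; X = C×(1-|H' mod 2 - 1|) = 0.2805
m = L - C/2 = 0.55 - 0.3825 = 0.1675
Sector ⌊H'⌋ = 2 → (R',G',B') = (0.0, 0.765, 0.2805)
RGB = ((R'+m)×255, (G'+m)×255, (B'+m)×255) = (42.7125, 237.7875, 114.24)
Round half up → RGB(43, 238, 114)


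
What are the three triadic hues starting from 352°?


Triadic: equally spaced at 120° intervals
H1 = 352°
H2 = (352 + 120) mod 360 = 112°
H3 = (352 + 240) mod 360 = 232°
Triadic = 352°, 112°, 232°


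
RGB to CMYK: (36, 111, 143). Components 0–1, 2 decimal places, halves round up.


R'=36/255≈0.1412, G'=111/255≈0.4353, B'=143/255≈0.5608
K = 1 - max(R',G',B') = 1 - 143/255 = 112/255 = 0.43921… → 0.44
(1-R'-K)/(1-K) simplifies to (max-R)/max with max = 143:
C = (143-36)/143 = 107/143 = 0.74825… → 0.75
M = (143-111)/143 = 32/143 = 0.22377… → 0.22
Y = (143-143)/143 = 0/143 = 0 → 0.00
= CMYK(0.75, 0.22, 0.00, 0.44)


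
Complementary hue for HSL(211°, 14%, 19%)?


Complement = opposite side of color wheel = hue + 180°
H' = (211 + 180) mod 360 = 31°
S and L unchanged.
= HSL(31°, 14%, 19%)


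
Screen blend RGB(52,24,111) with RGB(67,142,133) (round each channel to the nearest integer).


Screen: C = 255 - (255-A)×(255-B)/255, rounded to nearest integer
R: 255 - (255-52)×(255-67)/255 = 255 - 38164/255 ≈ 255 - 149.663 = 105.337 → 105
G: 255 - (255-24)×(255-142)/255 = 255 - 26103/255 ≈ 255 - 102.365 = 152.635 → 153
B: 255 - (255-111)×(255-133)/255 = 255 - 17568/255 ≈ 255 - 68.894 = 186.106 → 186
= RGB(105, 153, 186)


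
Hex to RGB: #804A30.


80 → 128 (R)
4A → 74 (G)
30 → 48 (B)
= RGB(128, 74, 48)


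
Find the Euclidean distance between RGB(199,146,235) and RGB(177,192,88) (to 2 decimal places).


d = √[(R₁-R₂)² + (G₁-G₂)² + (B₁-B₂)²]
d = √[(199-177)² + (146-192)² + (235-88)²]
d = √[484 + 2116 + 21609]
d = √24209
d ≈ 155.59


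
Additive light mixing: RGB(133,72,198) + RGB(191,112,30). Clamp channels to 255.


Additive: each channel = min(255, C₁+C₂)
R: 133+191 = 324 → 255
G: 72+112 = 184 → 184
B: 198+30 = 228 → 228
= RGB(255, 184, 228)


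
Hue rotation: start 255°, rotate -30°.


New hue = (H + rotation) mod 360
New hue = (255 -30) mod 360
= 225 mod 360
= 225°


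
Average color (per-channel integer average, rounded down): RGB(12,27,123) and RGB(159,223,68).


Midpoint: each channel = ⌊(C₁+C₂)/2⌋
R: ⌊(12+159)/2⌋ = 85
G: ⌊(27+223)/2⌋ = 125
B: ⌊(123+68)/2⌋ = 95
= RGB(85, 125, 95)


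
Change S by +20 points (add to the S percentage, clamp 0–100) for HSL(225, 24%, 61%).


Original S = 24%
Adjustment = +20 percentage points
New S = 24 + (20) = 44
Clamp to [0, 100] → 44
= HSL(225°, 44%, 61%)


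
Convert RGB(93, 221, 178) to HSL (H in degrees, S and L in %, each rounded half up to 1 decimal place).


Normalize: R'=93/255≈0.3647, G'=221/255≈0.8667, B'=178/255≈0.6980
Max=221/255, Min=93/255, Δ=Max-Min=128/255
L = (Max+Min)/2 = (221+93)/510 = 314/510 = 0.61568… → L = 61.6%
L > 0.5 → S = Δ/(2-Max-Min) = 128/(510-221-93) = 128/196 = 0.65306… → S = 65.3%
(the 1/255 factors cancel in S and H, so raw channel differences can be used)
Max is G' → H = 60 × ((B-R)/Δ + 2) = 60 × ((178-93)/128 + 2)
  85/128 + 2 = 0.6640… + 2 = 2.6640…
  H = 60 × 2.6640… = 159.843…° → H = 159.8°
= HSL(159.8°, 65.3%, 61.6%)


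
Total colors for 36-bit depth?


Colors = 2^bits = 2^36
= 68,719,476,736 colors


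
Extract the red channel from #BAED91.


Color: #BAED91
R = BA = 186
G = ED = 237
B = 91 = 145
Red = 186


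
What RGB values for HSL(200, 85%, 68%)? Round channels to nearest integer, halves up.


H=200°, S=0.85, L=0.68
C = (1-|2L-1|)×S = (1-|0.36|)×0.85 = 0.544
H' = H/60 = 200/60 ≈ 3.3333; X = C×(1-|H' mod 2 - 1|) ≈ 0.3627
m = L - C/2 = 0.68 - 0.272 = 0.408
Sector ⌊H'⌋ = 3 → (R',G',B') = (0.0, ≈0.3627, 0.544)
RGB = ((R'+m)×255, (G'+m)×255, (B'+m)×255) = (104.04, 196.52, 242.76)
Round half up → RGB(104, 197, 243)


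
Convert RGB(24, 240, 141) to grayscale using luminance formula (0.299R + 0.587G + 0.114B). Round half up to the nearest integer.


Gray = 0.299×R + 0.587×G + 0.114×B
Gray = 0.299×24 + 0.587×240 + 0.114×141
Gray = 7.176 + 140.880 + 16.074
Gray = 164.130 → round half up → 164
Gray = 164


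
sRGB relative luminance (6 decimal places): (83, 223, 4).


Linearize each channel (sRGB transfer function): c = v/255; c_lin = c/12.92 if c ≤ 0.04045, else ((c+0.055)/1.055)^2.4
  R: 83/255 ≈ 0.325490 > 0.04045 → ((0.325490+0.055)/1.055)^2.4 ≈ 0.086500
  G: 223/255 ≈ 0.874510 > 0.04045 → ((0.874510+0.055)/1.055)^2.4 ≈ 0.737910
  B: 4/255 ≈ 0.015686 ≤ 0.04045 → 0.015686/12.92 ≈ 0.001214
R_lin = 0.086500, G_lin = 0.737910, B_lin = 0.001214
L = 0.2126×R + 0.7152×G + 0.0722×B
L = 0.2126×0.086500 + 0.7152×0.737910 + 0.0722×0.001214
L ≈ 0.546231


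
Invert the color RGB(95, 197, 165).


Invert: (255-R, 255-G, 255-B)
R: 255-95 = 160
G: 255-197 = 58
B: 255-165 = 90
= RGB(160, 58, 90)


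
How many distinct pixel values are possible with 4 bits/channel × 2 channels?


Total bits = 4 bits/channel × 2 channels = 8 bits
Distinct pixel values = 2^8
= 256 pixel values


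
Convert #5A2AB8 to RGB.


5A → 90 (R)
2A → 42 (G)
B8 → 184 (B)
= RGB(90, 42, 184)


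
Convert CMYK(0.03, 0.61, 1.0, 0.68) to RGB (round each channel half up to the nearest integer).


R = 255 × (1-C) × (1-K) = 255 × 0.97 × 0.32 = 79.152 → 79
G = 255 × (1-M) × (1-K) = 255 × 0.39 × 0.32 = 31.824 → 32
B = 255 × (1-Y) × (1-K) = 255 × 0.00 × 0.32 = 0
= RGB(79, 32, 0)


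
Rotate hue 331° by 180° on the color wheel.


New hue = (H + rotation) mod 360
New hue = (331 + 180) mod 360
= 511 mod 360
= 151°


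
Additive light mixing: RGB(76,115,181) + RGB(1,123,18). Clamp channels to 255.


Additive: each channel = min(255, C₁+C₂)
R: 76+1 = 77 → 77
G: 115+123 = 238 → 238
B: 181+18 = 199 → 199
= RGB(77, 238, 199)


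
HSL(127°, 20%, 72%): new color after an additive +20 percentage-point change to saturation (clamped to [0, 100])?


Original S = 20%
Adjustment = +20 percentage points
New S = 20 + (20) = 40
Clamp to [0, 100] → 40
= HSL(127°, 40%, 72%)


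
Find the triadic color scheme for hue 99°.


Triadic: equally spaced at 120° intervals
H1 = 99°
H2 = (99 + 120) mod 360 = 219°
H3 = (99 + 240) mod 360 = 339°
Triadic = 99°, 219°, 339°


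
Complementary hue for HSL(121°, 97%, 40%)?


Complement = opposite side of color wheel = hue + 180°
H' = (121 + 180) mod 360 = 301°
S and L unchanged.
= HSL(301°, 97%, 40%)


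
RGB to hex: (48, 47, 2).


R = 48 → 30 (hex)
G = 47 → 2F (hex)
B = 2 → 02 (hex)
Hex = #302F02


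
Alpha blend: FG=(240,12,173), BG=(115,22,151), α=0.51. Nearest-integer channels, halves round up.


C = α×F + (1-α)×B, with 1-α = 0.49
R: 0.51×240 + 0.49×115 = 122.40 + 56.35 = 178.75 → 179
G: 0.51×12 + 0.49×22 = 6.12 + 10.78 = 16.90 → 17
B: 0.51×173 + 0.49×151 = 88.23 + 73.99 = 162.22 → 162
= RGB(179, 17, 162)


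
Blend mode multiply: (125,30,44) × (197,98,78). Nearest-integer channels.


Multiply: C = A×B/255, rounded to nearest integer
R: 125×197/255 = 24625/255 ≈ 96.569 → 97
G: 30×98/255 = 2940/255 ≈ 11.529 → 12
B: 44×78/255 = 3432/255 ≈ 13.459 → 13
= RGB(97, 12, 13)


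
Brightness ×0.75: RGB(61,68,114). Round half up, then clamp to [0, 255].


Multiply each channel by 0.75, round half up, clamp to [0, 255]
R: 61×0.75 = 45.75 → round → 46
G: 68×0.75 = 51
B: 114×0.75 = 85.5 → round → 86
= RGB(46, 51, 86)


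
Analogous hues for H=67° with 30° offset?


Base hue: 67°
Left analog: (67 - 30) mod 360 = 37°
Right analog: (67 + 30) mod 360 = 97°
Analogous hues = 37° and 97°


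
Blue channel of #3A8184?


Color: #3A8184
R = 3A = 58
G = 81 = 129
B = 84 = 132
Blue = 132


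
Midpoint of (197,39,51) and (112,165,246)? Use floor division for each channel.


Midpoint: each channel = ⌊(C₁+C₂)/2⌋
R: ⌊(197+112)/2⌋ = 154
G: ⌊(39+165)/2⌋ = 102
B: ⌊(51+246)/2⌋ = 148
= RGB(154, 102, 148)


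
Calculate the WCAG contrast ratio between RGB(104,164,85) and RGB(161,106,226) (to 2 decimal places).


Linearize each sRGB channel c=v/255: c/12.92 if c ≤ 0.04045 else ((c+0.055)/1.055)^2.4
L = 0.2126×R_lin + 0.7152×G_lin + 0.0722×B_lin
Color 1 (104,164,85):
  R=104: 104/255≈0.4078 > 0.04045 → ((0.4078+0.055)/1.055)^2.4 ≈ 0.13843
  G=164: 164/255≈0.6431 > 0.04045 → ((0.6431+0.055)/1.055)^2.4 ≈ 0.37124
  B=85: 85/255≈0.3333 > 0.04045 → ((0.3333+0.055)/1.055)^2.4 ≈ 0.09084
  L1 = 0.2126×0.13843 + 0.7152×0.37124 + 0.0722×0.09084 ≈ 0.30150
Color 2 (161,106,226):
  R=161: 161/255≈0.6314 > 0.04045 → ((0.6314+0.055)/1.055)^2.4 ≈ 0.35640
  G=106: 106/255≈0.4157 > 0.04045 → ((0.4157+0.055)/1.055)^2.4 ≈ 0.14413
  B=226: 226/255≈0.8863 > 0.04045 → ((0.8863+0.055)/1.055)^2.4 ≈ 0.76052
  L2 = 0.2126×0.35640 + 0.7152×0.14413 + 0.0722×0.76052 ≈ 0.23376
Lighter = 0.30150, Darker = 0.23376
Ratio = (L_lighter + 0.05) / (L_darker + 0.05)
Ratio = (0.30150 + 0.05) / (0.23376 + 0.05) = 0.35150 / 0.28376 ≈ 1.2387
Ratio ≈ 1.24:1


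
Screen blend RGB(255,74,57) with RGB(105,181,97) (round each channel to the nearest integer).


Screen: C = 255 - (255-A)×(255-B)/255, rounded to nearest integer
R: 255 - (255-255)×(255-105)/255 = 255 - 0/255 ≈ 255 - 0.000 = 255.000 → 255
G: 255 - (255-74)×(255-181)/255 = 255 - 13394/255 ≈ 255 - 52.525 = 202.475 → 202
B: 255 - (255-57)×(255-97)/255 = 255 - 31284/255 ≈ 255 - 122.682 = 132.318 → 132
= RGB(255, 202, 132)


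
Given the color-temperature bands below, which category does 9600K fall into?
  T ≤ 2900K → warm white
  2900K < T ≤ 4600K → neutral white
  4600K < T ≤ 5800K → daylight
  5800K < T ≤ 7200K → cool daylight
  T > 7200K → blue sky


Temperature: 9600K
9600K > 7200K → blue sky
Classification: blue sky


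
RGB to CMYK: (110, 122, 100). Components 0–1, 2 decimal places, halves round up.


R'=110/255≈0.4314, G'=122/255≈0.4784, B'=100/255≈0.3922
K = 1 - max(R',G',B') = 1 - 122/255 = 133/255 = 0.52156… → 0.52
(1-R'-K)/(1-K) simplifies to (max-R)/max with max = 122:
C = (122-110)/122 = 12/122 = 0.09836… → 0.10
M = (122-122)/122 = 0/122 = 0 → 0.00
Y = (122-100)/122 = 22/122 = 0.18032… → 0.18
= CMYK(0.10, 0.00, 0.18, 0.52)


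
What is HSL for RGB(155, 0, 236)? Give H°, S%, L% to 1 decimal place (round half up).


Normalize: R'=155/255≈0.6078, G'=0/255≈0.0000, B'=236/255≈0.9255
Max=236/255, Min=0/255, Δ=Max-Min=236/255
L = (Max+Min)/2 = (236+0)/510 = 236/510 = 0.46274… → L = 46.3%
L ≤ 0.5 → S = Δ/(Max+Min) = 236/(236+0) = 236/236 = 1 → S = 100.0%
(the 1/255 factors cancel in S and H, so raw channel differences can be used)
Max is B' → H = 60 × ((R-G)/Δ + 4) = 60 × ((155-0)/236 + 4)
  155/236 + 4 = 0.6567… + 4 = 4.6567…
  H = 60 × 4.6567… = 279.406…° → H = 279.4°
= HSL(279.4°, 100.0%, 46.3%)


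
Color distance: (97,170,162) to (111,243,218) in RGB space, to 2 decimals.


d = √[(R₁-R₂)² + (G₁-G₂)² + (B₁-B₂)²]
d = √[(97-111)² + (170-243)² + (162-218)²]
d = √[196 + 5329 + 3136]
d = √8661
d ≈ 93.06


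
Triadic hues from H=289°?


Triadic: equally spaced at 120° intervals
H1 = 289°
H2 = (289 + 120) mod 360 = 49°
H3 = (289 + 240) mod 360 = 169°
Triadic = 289°, 49°, 169°


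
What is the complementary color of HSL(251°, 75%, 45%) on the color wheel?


Complement = opposite side of color wheel = hue + 180°
H' = (251 + 180) mod 360 = 71°
S and L unchanged.
= HSL(71°, 75%, 45%)


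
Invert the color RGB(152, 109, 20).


Invert: (255-R, 255-G, 255-B)
R: 255-152 = 103
G: 255-109 = 146
B: 255-20 = 235
= RGB(103, 146, 235)


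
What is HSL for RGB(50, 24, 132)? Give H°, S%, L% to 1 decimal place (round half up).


Normalize: R'=50/255≈0.1961, G'=24/255≈0.0941, B'=132/255≈0.5176
Max=132/255, Min=24/255, Δ=Max-Min=108/255
L = (Max+Min)/2 = (132+24)/510 = 156/510 = 0.30588… → L = 30.6%
L ≤ 0.5 → S = Δ/(Max+Min) = 108/(132+24) = 108/156 = 0.69230… → S = 69.2%
(the 1/255 factors cancel in S and H, so raw channel differences can be used)
Max is B' → H = 60 × ((R-G)/Δ + 4) = 60 × ((50-24)/108 + 4)
  26/108 + 4 = 0.2407… + 4 = 4.2407…
  H = 60 × 4.2407… = 254.444…° → H = 254.4°
= HSL(254.4°, 69.2%, 30.6%)


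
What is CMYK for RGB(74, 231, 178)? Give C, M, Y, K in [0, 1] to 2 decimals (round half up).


R'=74/255≈0.2902, G'=231/255≈0.9059, B'=178/255≈0.6980
K = 1 - max(R',G',B') = 1 - 231/255 = 24/255 = 0.09411… → 0.09
(1-R'-K)/(1-K) simplifies to (max-R)/max with max = 231:
C = (231-74)/231 = 157/231 = 0.67965… → 0.68
M = (231-231)/231 = 0/231 = 0 → 0.00
Y = (231-178)/231 = 53/231 = 0.22943… → 0.23
= CMYK(0.68, 0.00, 0.23, 0.09)


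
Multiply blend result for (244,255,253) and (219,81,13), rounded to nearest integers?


Multiply: C = A×B/255, rounded to nearest integer
R: 244×219/255 = 53436/255 ≈ 209.553 → 210
G: 255×81/255 = 20655/255 ≈ 81.000 → 81
B: 253×13/255 = 3289/255 ≈ 12.898 → 13
= RGB(210, 81, 13)


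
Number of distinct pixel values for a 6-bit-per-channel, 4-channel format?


Total bits = 6 bits/channel × 4 channels = 24 bits
Distinct pixel values = 2^24
= 16,777,216 pixel values


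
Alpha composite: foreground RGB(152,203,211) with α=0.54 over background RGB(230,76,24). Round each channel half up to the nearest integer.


C = α×F + (1-α)×B, with 1-α = 0.46
R: 0.54×152 + 0.46×230 = 82.08 + 105.80 = 187.88 → 188
G: 0.54×203 + 0.46×76 = 109.62 + 34.96 = 144.58 → 145
B: 0.54×211 + 0.46×24 = 113.94 + 11.04 = 124.98 → 125
= RGB(188, 145, 125)


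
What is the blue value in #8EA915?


Color: #8EA915
R = 8E = 142
G = A9 = 169
B = 15 = 21
Blue = 21


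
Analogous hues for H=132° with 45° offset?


Base hue: 132°
Left analog: (132 - 45) mod 360 = 87°
Right analog: (132 + 45) mod 360 = 177°
Analogous hues = 87° and 177°


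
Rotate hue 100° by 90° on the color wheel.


New hue = (H + rotation) mod 360
New hue = (100 + 90) mod 360
= 190 mod 360
= 190°


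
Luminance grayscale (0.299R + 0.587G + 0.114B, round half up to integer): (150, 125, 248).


Gray = 0.299×R + 0.587×G + 0.114×B
Gray = 0.299×150 + 0.587×125 + 0.114×248
Gray = 44.850 + 73.375 + 28.272
Gray = 146.497 → round half up → 146
Gray = 146


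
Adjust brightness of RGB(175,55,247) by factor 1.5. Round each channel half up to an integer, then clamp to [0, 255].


Multiply each channel by 1.5, round half up, clamp to [0, 255]
R: 175×1.5 = 262.5 → round → 263 → clamp → 255
G: 55×1.5 = 82.5 → round → 83
B: 247×1.5 = 370.5 → round → 371 → clamp → 255
= RGB(255, 83, 255)


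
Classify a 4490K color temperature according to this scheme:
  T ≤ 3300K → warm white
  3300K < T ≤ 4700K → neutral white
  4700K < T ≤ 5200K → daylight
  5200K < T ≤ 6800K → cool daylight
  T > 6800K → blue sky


Temperature: 4490K
3300K < 4490K ≤ 4700K → neutral white
Classification: neutral white


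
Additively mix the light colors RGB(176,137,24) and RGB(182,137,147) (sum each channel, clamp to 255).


Additive: each channel = min(255, C₁+C₂)
R: 176+182 = 358 → 255
G: 137+137 = 274 → 255
B: 24+147 = 171 → 171
= RGB(255, 255, 171)


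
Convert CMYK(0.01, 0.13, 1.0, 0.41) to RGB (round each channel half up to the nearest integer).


R = 255 × (1-C) × (1-K) = 255 × 0.99 × 0.59 = 148.9455 → 149
G = 255 × (1-M) × (1-K) = 255 × 0.87 × 0.59 = 130.8915 → 131
B = 255 × (1-Y) × (1-K) = 255 × 0.00 × 0.59 = 0
= RGB(149, 131, 0)


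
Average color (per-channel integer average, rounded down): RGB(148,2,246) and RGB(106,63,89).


Midpoint: each channel = ⌊(C₁+C₂)/2⌋
R: ⌊(148+106)/2⌋ = 127
G: ⌊(2+63)/2⌋ = 32
B: ⌊(246+89)/2⌋ = 167
= RGB(127, 32, 167)


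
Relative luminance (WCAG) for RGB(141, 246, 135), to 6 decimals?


Linearize each channel (sRGB transfer function): c = v/255; c_lin = c/12.92 if c ≤ 0.04045, else ((c+0.055)/1.055)^2.4
  R: 141/255 ≈ 0.552941 > 0.04045 → ((0.552941+0.055)/1.055)^2.4 ≈ 0.266356
  G: 246/255 ≈ 0.964706 > 0.04045 → ((0.964706+0.055)/1.055)^2.4 ≈ 0.921582
  B: 135/255 ≈ 0.529412 > 0.04045 → ((0.529412+0.055)/1.055)^2.4 ≈ 0.242281
R_lin = 0.266356, G_lin = 0.921582, B_lin = 0.242281
L = 0.2126×R + 0.7152×G + 0.0722×B
L = 0.2126×0.266356 + 0.7152×0.921582 + 0.0722×0.242281
L ≈ 0.733235


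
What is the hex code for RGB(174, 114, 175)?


R = 174 → AE (hex)
G = 114 → 72 (hex)
B = 175 → AF (hex)
Hex = #AE72AF


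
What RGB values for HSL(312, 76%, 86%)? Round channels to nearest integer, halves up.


H=312°, S=0.76, L=0.86
C = (1-|2L-1|)×S = (1-|0.72|)×0.76 = 0.2128
H' = H/60 = 312/60 ≈ 5.2000; X = C×(1-|H' mod 2 - 1|) = 0.17024
m = L - C/2 = 0.86 - 0.1064 = 0.7536
Sector ⌊H'⌋ = 5 → (R',G',B') = (0.2128, 0.0, 0.17024)
RGB = ((R'+m)×255, (G'+m)×255, (B'+m)×255) = (246.432, 192.168, 235.5792)
Round half up → RGB(246, 192, 236)


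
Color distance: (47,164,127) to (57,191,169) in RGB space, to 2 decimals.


d = √[(R₁-R₂)² + (G₁-G₂)² + (B₁-B₂)²]
d = √[(47-57)² + (164-191)² + (127-169)²]
d = √[100 + 729 + 1764]
d = √2593
d ≈ 50.92


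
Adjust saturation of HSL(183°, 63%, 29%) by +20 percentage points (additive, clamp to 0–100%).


Original S = 63%
Adjustment = +20 percentage points
New S = 63 + (20) = 83
Clamp to [0, 100] → 83
= HSL(183°, 83%, 29%)


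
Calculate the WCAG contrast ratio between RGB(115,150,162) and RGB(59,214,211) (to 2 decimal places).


Linearize each sRGB channel c=v/255: c/12.92 if c ≤ 0.04045 else ((c+0.055)/1.055)^2.4
L = 0.2126×R_lin + 0.7152×G_lin + 0.0722×B_lin
Color 1 (115,150,162):
  R=115: 115/255≈0.4510 > 0.04045 → ((0.4510+0.055)/1.055)^2.4 ≈ 0.17144
  G=150: 150/255≈0.5882 > 0.04045 → ((0.5882+0.055)/1.055)^2.4 ≈ 0.30499
  B=162: 162/255≈0.6353 > 0.04045 → ((0.6353+0.055)/1.055)^2.4 ≈ 0.36131
  L1 = 0.2126×0.17144 + 0.7152×0.30499 + 0.0722×0.36131 ≈ 0.28066
Color 2 (59,214,211):
  R=59: 59/255≈0.2314 > 0.04045 → ((0.2314+0.055)/1.055)^2.4 ≈ 0.04374
  G=214: 214/255≈0.8392 > 0.04045 → ((0.8392+0.055)/1.055)^2.4 ≈ 0.67244
  B=211: 211/255≈0.8275 > 0.04045 → ((0.8275+0.055)/1.055)^2.4 ≈ 0.65141
  L2 = 0.2126×0.04374 + 0.7152×0.67244 + 0.0722×0.65141 ≈ 0.53726
Lighter = 0.53726, Darker = 0.28066
Ratio = (L_lighter + 0.05) / (L_darker + 0.05)
Ratio = (0.53726 + 0.05) / (0.28066 + 0.05) = 0.58726 / 0.33066 ≈ 1.7760
Ratio ≈ 1.78:1


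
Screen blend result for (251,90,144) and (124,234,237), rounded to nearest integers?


Screen: C = 255 - (255-A)×(255-B)/255, rounded to nearest integer
R: 255 - (255-251)×(255-124)/255 = 255 - 524/255 ≈ 255 - 2.055 = 252.945 → 253
G: 255 - (255-90)×(255-234)/255 = 255 - 3465/255 ≈ 255 - 13.588 = 241.412 → 241
B: 255 - (255-144)×(255-237)/255 = 255 - 1998/255 ≈ 255 - 7.835 = 247.165 → 247
= RGB(253, 241, 247)


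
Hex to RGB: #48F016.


48 → 72 (R)
F0 → 240 (G)
16 → 22 (B)
= RGB(72, 240, 22)


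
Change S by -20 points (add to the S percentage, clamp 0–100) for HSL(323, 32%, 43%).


Original S = 32%
Adjustment = -20 percentage points
New S = 32 + (-20) = 12
Clamp to [0, 100] → 12
= HSL(323°, 12%, 43%)


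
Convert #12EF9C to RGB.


12 → 18 (R)
EF → 239 (G)
9C → 156 (B)
= RGB(18, 239, 156)


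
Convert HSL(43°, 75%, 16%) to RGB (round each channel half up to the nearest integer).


H=43°, S=0.75, L=0.16
C = (1-|2L-1|)×S = (1-|-0.68|)×0.75 = 0.24
H' = H/60 = 43/60 ≈ 0.7167; X = C×(1-|H' mod 2 - 1|) = 0.172
m = L - C/2 = 0.16 - 0.12 = 0.04
Sector ⌊H'⌋ = 0 → (R',G',B') = (0.24, 0.172, 0.0)
RGB = ((R'+m)×255, (G'+m)×255, (B'+m)×255) = (71.4, 54.06, 10.2)
Round half up → RGB(71, 54, 10)


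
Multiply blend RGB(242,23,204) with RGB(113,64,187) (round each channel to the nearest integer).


Multiply: C = A×B/255, rounded to nearest integer
R: 242×113/255 = 27346/255 ≈ 107.239 → 107
G: 23×64/255 = 1472/255 ≈ 5.773 → 6
B: 204×187/255 = 38148/255 ≈ 149.600 → 150
= RGB(107, 6, 150)


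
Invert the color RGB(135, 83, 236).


Invert: (255-R, 255-G, 255-B)
R: 255-135 = 120
G: 255-83 = 172
B: 255-236 = 19
= RGB(120, 172, 19)


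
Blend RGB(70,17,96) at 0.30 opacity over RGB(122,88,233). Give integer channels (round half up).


C = α×F + (1-α)×B, with 1-α = 0.70
R: 0.30×70 + 0.70×122 = 21.00 + 85.40 = 106.40 → 106
G: 0.30×17 + 0.70×88 = 5.10 + 61.60 = 66.70 → 67
B: 0.30×96 + 0.70×233 = 28.80 + 163.10 = 191.90 → 192
= RGB(106, 67, 192)


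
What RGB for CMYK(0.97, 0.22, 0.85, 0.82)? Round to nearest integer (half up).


R = 255 × (1-C) × (1-K) = 255 × 0.03 × 0.18 = 1.377 → 1
G = 255 × (1-M) × (1-K) = 255 × 0.78 × 0.18 = 35.802 → 36
B = 255 × (1-Y) × (1-K) = 255 × 0.15 × 0.18 = 6.885 → 7
= RGB(1, 36, 7)


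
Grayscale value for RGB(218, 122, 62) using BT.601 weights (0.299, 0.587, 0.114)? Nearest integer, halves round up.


Gray = 0.299×R + 0.587×G + 0.114×B
Gray = 0.299×218 + 0.587×122 + 0.114×62
Gray = 65.182 + 71.614 + 7.068
Gray = 143.864 → round half up → 144
Gray = 144


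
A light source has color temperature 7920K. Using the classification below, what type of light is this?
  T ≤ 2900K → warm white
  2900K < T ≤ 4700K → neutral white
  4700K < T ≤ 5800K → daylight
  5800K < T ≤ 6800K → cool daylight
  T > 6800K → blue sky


Temperature: 7920K
7920K > 6800K → blue sky
Classification: blue sky


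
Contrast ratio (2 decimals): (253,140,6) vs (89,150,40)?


Linearize each sRGB channel c=v/255: c/12.92 if c ≤ 0.04045 else ((c+0.055)/1.055)^2.4
L = 0.2126×R_lin + 0.7152×G_lin + 0.0722×B_lin
Color 1 (253,140,6):
  R=253: 253/255≈0.9922 > 0.04045 → ((0.9922+0.055)/1.055)^2.4 ≈ 0.98225
  G=140: 140/255≈0.5490 > 0.04045 → ((0.5490+0.055)/1.055)^2.4 ≈ 0.26225
  B=6: 6/255≈0.0235 ≤ 0.04045 → 0.0235/12.92 ≈ 0.00182
  L1 = 0.2126×0.98225 + 0.7152×0.26225 + 0.0722×0.00182 ≈ 0.39652
Color 2 (89,150,40):
  R=89: 89/255≈0.3490 > 0.04045 → ((0.3490+0.055)/1.055)^2.4 ≈ 0.09990
  G=150: 150/255≈0.5882 > 0.04045 → ((0.5882+0.055)/1.055)^2.4 ≈ 0.30499
  B=40: 40/255≈0.1569 > 0.04045 → ((0.1569+0.055)/1.055)^2.4 ≈ 0.02122
  L2 = 0.2126×0.09990 + 0.7152×0.30499 + 0.0722×0.02122 ≈ 0.24090
Lighter = 0.39652, Darker = 0.24090
Ratio = (L_lighter + 0.05) / (L_darker + 0.05)
Ratio = (0.39652 + 0.05) / (0.24090 + 0.05) = 0.44652 / 0.29090 ≈ 1.5350
Ratio ≈ 1.53:1


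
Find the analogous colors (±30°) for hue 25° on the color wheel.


Base hue: 25°
Left analog: (25 - 30) mod 360 = 355°
Right analog: (25 + 30) mod 360 = 55°
Analogous hues = 355° and 55°


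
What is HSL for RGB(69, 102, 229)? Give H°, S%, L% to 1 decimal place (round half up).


Normalize: R'=69/255≈0.2706, G'=102/255≈0.4000, B'=229/255≈0.8980
Max=229/255, Min=69/255, Δ=Max-Min=160/255
L = (Max+Min)/2 = (229+69)/510 = 298/510 = 0.58431… → L = 58.4%
L > 0.5 → S = Δ/(2-Max-Min) = 160/(510-229-69) = 160/212 = 0.75471… → S = 75.5%
(the 1/255 factors cancel in S and H, so raw channel differences can be used)
Max is B' → H = 60 × ((R-G)/Δ + 4) = 60 × ((69-102)/160 + 4)
  -33/160 + 4 = -0.2062… + 4 = 3.7937…
  H = 60 × 3.7937… = 227.625° → H = 227.6°
= HSL(227.6°, 75.5%, 58.4%)


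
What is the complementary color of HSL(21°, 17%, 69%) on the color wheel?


Complement = opposite side of color wheel = hue + 180°
H' = (21 + 180) mod 360 = 201°
S and L unchanged.
= HSL(201°, 17%, 69%)


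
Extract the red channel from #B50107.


Color: #B50107
R = B5 = 181
G = 01 = 1
B = 07 = 7
Red = 181


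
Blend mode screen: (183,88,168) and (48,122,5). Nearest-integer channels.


Screen: C = 255 - (255-A)×(255-B)/255, rounded to nearest integer
R: 255 - (255-183)×(255-48)/255 = 255 - 14904/255 ≈ 255 - 58.447 = 196.553 → 197
G: 255 - (255-88)×(255-122)/255 = 255 - 22211/255 ≈ 255 - 87.102 = 167.898 → 168
B: 255 - (255-168)×(255-5)/255 = 255 - 21750/255 ≈ 255 - 85.294 = 169.706 → 170
= RGB(197, 168, 170)


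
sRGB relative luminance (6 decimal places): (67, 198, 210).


Linearize each channel (sRGB transfer function): c = v/255; c_lin = c/12.92 if c ≤ 0.04045, else ((c+0.055)/1.055)^2.4
  R: 67/255 ≈ 0.262745 > 0.04045 → ((0.262745+0.055)/1.055)^2.4 ≈ 0.056128
  G: 198/255 ≈ 0.776471 > 0.04045 → ((0.776471+0.055)/1.055)^2.4 ≈ 0.564712
  B: 210/255 ≈ 0.823529 > 0.04045 → ((0.823529+0.055)/1.055)^2.4 ≈ 0.644480
R_lin = 0.056128, G_lin = 0.564712, B_lin = 0.644480
L = 0.2126×R + 0.7152×G + 0.0722×B
L = 0.2126×0.056128 + 0.7152×0.564712 + 0.0722×0.644480
L ≈ 0.462346


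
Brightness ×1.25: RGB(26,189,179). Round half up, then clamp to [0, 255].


Multiply each channel by 1.25, round half up, clamp to [0, 255]
R: 26×1.25 = 32.5 → round → 33
G: 189×1.25 = 236.25 → round → 236
B: 179×1.25 = 223.75 → round → 224
= RGB(33, 236, 224)


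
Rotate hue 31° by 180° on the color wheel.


New hue = (H + rotation) mod 360
New hue = (31 + 180) mod 360
= 211 mod 360
= 211°


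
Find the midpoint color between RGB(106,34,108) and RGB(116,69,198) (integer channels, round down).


Midpoint: each channel = ⌊(C₁+C₂)/2⌋
R: ⌊(106+116)/2⌋ = 111
G: ⌊(34+69)/2⌋ = 51
B: ⌊(108+198)/2⌋ = 153
= RGB(111, 51, 153)


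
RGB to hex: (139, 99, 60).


R = 139 → 8B (hex)
G = 99 → 63 (hex)
B = 60 → 3C (hex)
Hex = #8B633C


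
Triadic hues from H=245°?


Triadic: equally spaced at 120° intervals
H1 = 245°
H2 = (245 + 120) mod 360 = 5°
H3 = (245 + 240) mod 360 = 125°
Triadic = 245°, 5°, 125°


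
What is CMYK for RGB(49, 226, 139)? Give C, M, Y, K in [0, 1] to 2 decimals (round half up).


R'=49/255≈0.1922, G'=226/255≈0.8863, B'=139/255≈0.5451
K = 1 - max(R',G',B') = 1 - 226/255 = 29/255 = 0.11372… → 0.11
(1-R'-K)/(1-K) simplifies to (max-R)/max with max = 226:
C = (226-49)/226 = 177/226 = 0.78318… → 0.78
M = (226-226)/226 = 0/226 = 0 → 0.00
Y = (226-139)/226 = 87/226 = 0.38495… → 0.38
= CMYK(0.78, 0.00, 0.38, 0.11)


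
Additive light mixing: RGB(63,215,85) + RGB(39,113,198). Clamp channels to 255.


Additive: each channel = min(255, C₁+C₂)
R: 63+39 = 102 → 102
G: 215+113 = 328 → 255
B: 85+198 = 283 → 255
= RGB(102, 255, 255)


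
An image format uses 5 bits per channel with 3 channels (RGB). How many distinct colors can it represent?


Total bits = 5 bits/channel × 3 channels = 15 bits
Distinct colors = 2^15
= 32,768 colors


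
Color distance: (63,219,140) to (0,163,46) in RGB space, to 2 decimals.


d = √[(R₁-R₂)² + (G₁-G₂)² + (B₁-B₂)²]
d = √[(63-0)² + (219-163)² + (140-46)²]
d = √[3969 + 3136 + 8836]
d = √15941
d ≈ 126.26


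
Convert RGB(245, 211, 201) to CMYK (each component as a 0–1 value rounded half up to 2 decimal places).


R'=245/255≈0.9608, G'=211/255≈0.8275, B'=201/255≈0.7882
K = 1 - max(R',G',B') = 1 - 245/255 = 10/255 = 0.03921… → 0.04
(1-R'-K)/(1-K) simplifies to (max-R)/max with max = 245:
C = (245-245)/245 = 0/245 = 0 → 0.00
M = (245-211)/245 = 34/245 = 0.13877… → 0.14
Y = (245-201)/245 = 44/245 = 0.17959… → 0.18
= CMYK(0.00, 0.14, 0.18, 0.04)


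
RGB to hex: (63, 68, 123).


R = 63 → 3F (hex)
G = 68 → 44 (hex)
B = 123 → 7B (hex)
Hex = #3F447B


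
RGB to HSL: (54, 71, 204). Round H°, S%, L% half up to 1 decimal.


Normalize: R'=54/255≈0.2118, G'=71/255≈0.2784, B'=204/255≈0.8000
Max=204/255, Min=54/255, Δ=Max-Min=150/255
L = (Max+Min)/2 = (204+54)/510 = 258/510 = 0.50588… → L = 50.6%
L > 0.5 → S = Δ/(2-Max-Min) = 150/(510-204-54) = 150/252 = 0.59523… → S = 59.5%
(the 1/255 factors cancel in S and H, so raw channel differences can be used)
Max is B' → H = 60 × ((R-G)/Δ + 4) = 60 × ((54-71)/150 + 4)
  -17/150 + 4 = -0.1133… + 4 = 3.8866…
  H = 60 × 3.8866… = 233.2° → H = 233.2°
= HSL(233.2°, 59.5%, 50.6%)


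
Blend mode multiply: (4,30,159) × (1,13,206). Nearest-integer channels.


Multiply: C = A×B/255, rounded to nearest integer
R: 4×1/255 = 4/255 ≈ 0.016 → 0
G: 30×13/255 = 390/255 ≈ 1.529 → 2
B: 159×206/255 = 32754/255 ≈ 128.447 → 128
= RGB(0, 2, 128)


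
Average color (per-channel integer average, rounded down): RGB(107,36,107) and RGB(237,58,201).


Midpoint: each channel = ⌊(C₁+C₂)/2⌋
R: ⌊(107+237)/2⌋ = 172
G: ⌊(36+58)/2⌋ = 47
B: ⌊(107+201)/2⌋ = 154
= RGB(172, 47, 154)


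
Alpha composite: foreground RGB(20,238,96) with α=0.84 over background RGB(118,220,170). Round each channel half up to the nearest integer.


C = α×F + (1-α)×B, with 1-α = 0.16
R: 0.84×20 + 0.16×118 = 16.80 + 18.88 = 35.68 → 36
G: 0.84×238 + 0.16×220 = 199.92 + 35.20 = 235.12 → 235
B: 0.84×96 + 0.16×170 = 80.64 + 27.20 = 107.84 → 108
= RGB(36, 235, 108)


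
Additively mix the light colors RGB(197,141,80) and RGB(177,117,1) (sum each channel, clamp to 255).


Additive: each channel = min(255, C₁+C₂)
R: 197+177 = 374 → 255
G: 141+117 = 258 → 255
B: 80+1 = 81 → 81
= RGB(255, 255, 81)


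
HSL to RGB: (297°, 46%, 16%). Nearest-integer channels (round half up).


H=297°, S=0.46, L=0.16
C = (1-|2L-1|)×S = (1-|-0.68|)×0.46 = 0.1472
H' = H/60 = 297/60 ≈ 4.9500; X = C×(1-|H' mod 2 - 1|) = 0.13984
m = L - C/2 = 0.16 - 0.0736 = 0.0864
Sector ⌊H'⌋ = 4 → (R',G',B') = (0.13984, 0.0, 0.1472)
RGB = ((R'+m)×255, (G'+m)×255, (B'+m)×255) = (57.6912, 22.032, 59.568)
Round half up → RGB(58, 22, 60)


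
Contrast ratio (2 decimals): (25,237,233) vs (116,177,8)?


Linearize each sRGB channel c=v/255: c/12.92 if c ≤ 0.04045 else ((c+0.055)/1.055)^2.4
L = 0.2126×R_lin + 0.7152×G_lin + 0.0722×B_lin
Color 1 (25,237,233):
  R=25: 25/255≈0.0980 > 0.04045 → ((0.0980+0.055)/1.055)^2.4 ≈ 0.00972
  G=237: 237/255≈0.9294 > 0.04045 → ((0.9294+0.055)/1.055)^2.4 ≈ 0.84687
  B=233: 233/255≈0.9137 > 0.04045 → ((0.9137+0.055)/1.055)^2.4 ≈ 0.81485
  L1 = 0.2126×0.00972 + 0.7152×0.84687 + 0.0722×0.81485 ≈ 0.66658
Color 2 (116,177,8):
  R=116: 116/255≈0.4549 > 0.04045 → ((0.4549+0.055)/1.055)^2.4 ≈ 0.17465
  G=177: 177/255≈0.6941 > 0.04045 → ((0.6941+0.055)/1.055)^2.4 ≈ 0.43966
  B=8: 8/255≈0.0314 ≤ 0.04045 → 0.0314/12.92 ≈ 0.00243
  L2 = 0.2126×0.17465 + 0.7152×0.43966 + 0.0722×0.00243 ≈ 0.35175
Lighter = 0.66658, Darker = 0.35175
Ratio = (L_lighter + 0.05) / (L_darker + 0.05)
Ratio = (0.66658 + 0.05) / (0.35175 + 0.05) = 0.71658 / 0.40175 ≈ 1.7837
Ratio ≈ 1.78:1


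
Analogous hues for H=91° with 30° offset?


Base hue: 91°
Left analog: (91 - 30) mod 360 = 61°
Right analog: (91 + 30) mod 360 = 121°
Analogous hues = 61° and 121°


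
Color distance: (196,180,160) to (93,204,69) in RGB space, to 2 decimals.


d = √[(R₁-R₂)² + (G₁-G₂)² + (B₁-B₂)²]
d = √[(196-93)² + (180-204)² + (160-69)²]
d = √[10609 + 576 + 8281]
d = √19466
d ≈ 139.52


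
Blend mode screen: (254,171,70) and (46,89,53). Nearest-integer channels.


Screen: C = 255 - (255-A)×(255-B)/255, rounded to nearest integer
R: 255 - (255-254)×(255-46)/255 = 255 - 209/255 ≈ 255 - 0.820 = 254.180 → 254
G: 255 - (255-171)×(255-89)/255 = 255 - 13944/255 ≈ 255 - 54.682 = 200.318 → 200
B: 255 - (255-70)×(255-53)/255 = 255 - 37370/255 ≈ 255 - 146.549 = 108.451 → 108
= RGB(254, 200, 108)


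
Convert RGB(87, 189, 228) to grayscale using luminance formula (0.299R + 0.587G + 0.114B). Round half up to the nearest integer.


Gray = 0.299×R + 0.587×G + 0.114×B
Gray = 0.299×87 + 0.587×189 + 0.114×228
Gray = 26.013 + 110.943 + 25.992
Gray = 162.948 → round half up → 163
Gray = 163


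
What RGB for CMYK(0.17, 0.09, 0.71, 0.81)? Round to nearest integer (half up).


R = 255 × (1-C) × (1-K) = 255 × 0.83 × 0.19 = 40.2135 → 40
G = 255 × (1-M) × (1-K) = 255 × 0.91 × 0.19 = 44.0895 → 44
B = 255 × (1-Y) × (1-K) = 255 × 0.29 × 0.19 = 14.0505 → 14
= RGB(40, 44, 14)


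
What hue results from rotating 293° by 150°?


New hue = (H + rotation) mod 360
New hue = (293 + 150) mod 360
= 443 mod 360
= 83°


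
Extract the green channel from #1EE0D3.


Color: #1EE0D3
R = 1E = 30
G = E0 = 224
B = D3 = 211
Green = 224


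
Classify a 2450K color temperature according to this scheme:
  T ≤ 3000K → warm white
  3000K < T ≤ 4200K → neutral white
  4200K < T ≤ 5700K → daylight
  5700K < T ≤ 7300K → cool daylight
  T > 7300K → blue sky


Temperature: 2450K
2450K ≤ 3000K → warm white
Classification: warm white


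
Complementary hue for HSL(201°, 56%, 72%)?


Complement = opposite side of color wheel = hue + 180°
H' = (201 + 180) mod 360 = 21°
S and L unchanged.
= HSL(21°, 56%, 72%)


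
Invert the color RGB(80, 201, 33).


Invert: (255-R, 255-G, 255-B)
R: 255-80 = 175
G: 255-201 = 54
B: 255-33 = 222
= RGB(175, 54, 222)


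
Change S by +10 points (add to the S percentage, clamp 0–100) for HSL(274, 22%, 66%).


Original S = 22%
Adjustment = +10 percentage points
New S = 22 + (10) = 32
Clamp to [0, 100] → 32
= HSL(274°, 32%, 66%)


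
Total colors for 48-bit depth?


Colors = 2^bits = 2^48
= 281,474,976,710,656 colors


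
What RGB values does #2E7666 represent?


2E → 46 (R)
76 → 118 (G)
66 → 102 (B)
= RGB(46, 118, 102)


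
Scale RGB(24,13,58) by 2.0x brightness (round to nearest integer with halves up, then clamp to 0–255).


Multiply each channel by 2.0, round half up, clamp to [0, 255]
R: 24×2.0 = 48
G: 13×2.0 = 26
B: 58×2.0 = 116
= RGB(48, 26, 116)


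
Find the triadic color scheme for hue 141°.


Triadic: equally spaced at 120° intervals
H1 = 141°
H2 = (141 + 120) mod 360 = 261°
H3 = (141 + 240) mod 360 = 21°
Triadic = 141°, 261°, 21°


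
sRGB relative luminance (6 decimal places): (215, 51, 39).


Linearize each channel (sRGB transfer function): c = v/255; c_lin = c/12.92 if c ≤ 0.04045, else ((c+0.055)/1.055)^2.4
  R: 215/255 ≈ 0.843137 > 0.04045 → ((0.843137+0.055)/1.055)^2.4 ≈ 0.679542
  G: 51/255 ≈ 0.200000 > 0.04045 → ((0.200000+0.055)/1.055)^2.4 ≈ 0.033105
  B: 39/255 ≈ 0.152941 > 0.04045 → ((0.152941+0.055)/1.055)^2.4 ≈ 0.020289
R_lin = 0.679542, G_lin = 0.033105, B_lin = 0.020289
L = 0.2126×R + 0.7152×G + 0.0722×B
L = 0.2126×0.679542 + 0.7152×0.033105 + 0.0722×0.020289
L ≈ 0.169612


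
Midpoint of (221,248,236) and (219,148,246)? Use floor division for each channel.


Midpoint: each channel = ⌊(C₁+C₂)/2⌋
R: ⌊(221+219)/2⌋ = 220
G: ⌊(248+148)/2⌋ = 198
B: ⌊(236+246)/2⌋ = 241
= RGB(220, 198, 241)


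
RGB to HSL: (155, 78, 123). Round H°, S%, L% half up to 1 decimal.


Normalize: R'=155/255≈0.6078, G'=78/255≈0.3059, B'=123/255≈0.4824
Max=155/255, Min=78/255, Δ=Max-Min=77/255
L = (Max+Min)/2 = (155+78)/510 = 233/510 = 0.45686… → L = 45.7%
L ≤ 0.5 → S = Δ/(Max+Min) = 77/(155+78) = 77/233 = 0.33047… → S = 33.0%
(the 1/255 factors cancel in S and H, so raw channel differences can be used)
Max is R' → H = 60 × (((G-B)/Δ) mod 6) = 60 × (((78-123)/77) mod 6)
  (-45)/77 = -0.5844…; negative, so add 6 → 5.4155…
  H = 60 × 5.4155… = 324.935…° → H = 324.9°
= HSL(324.9°, 33.0%, 45.7%)


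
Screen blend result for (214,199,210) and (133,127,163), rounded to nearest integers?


Screen: C = 255 - (255-A)×(255-B)/255, rounded to nearest integer
R: 255 - (255-214)×(255-133)/255 = 255 - 5002/255 ≈ 255 - 19.616 = 235.384 → 235
G: 255 - (255-199)×(255-127)/255 = 255 - 7168/255 ≈ 255 - 28.110 = 226.890 → 227
B: 255 - (255-210)×(255-163)/255 = 255 - 4140/255 ≈ 255 - 16.235 = 238.765 → 239
= RGB(235, 227, 239)


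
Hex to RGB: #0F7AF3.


0F → 15 (R)
7A → 122 (G)
F3 → 243 (B)
= RGB(15, 122, 243)


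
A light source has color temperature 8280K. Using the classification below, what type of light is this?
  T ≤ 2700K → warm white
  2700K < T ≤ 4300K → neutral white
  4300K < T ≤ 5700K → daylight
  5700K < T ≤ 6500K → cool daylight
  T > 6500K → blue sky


Temperature: 8280K
8280K > 6500K → blue sky
Classification: blue sky


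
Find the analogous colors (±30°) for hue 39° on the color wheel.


Base hue: 39°
Left analog: (39 - 30) mod 360 = 9°
Right analog: (39 + 30) mod 360 = 69°
Analogous hues = 9° and 69°


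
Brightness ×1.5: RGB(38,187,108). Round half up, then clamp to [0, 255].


Multiply each channel by 1.5, round half up, clamp to [0, 255]
R: 38×1.5 = 57
G: 187×1.5 = 280.5 → round → 281 → clamp → 255
B: 108×1.5 = 162
= RGB(57, 255, 162)


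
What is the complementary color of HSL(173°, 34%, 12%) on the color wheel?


Complement = opposite side of color wheel = hue + 180°
H' = (173 + 180) mod 360 = 353°
S and L unchanged.
= HSL(353°, 34%, 12%)


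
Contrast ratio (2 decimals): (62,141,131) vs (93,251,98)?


Linearize each sRGB channel c=v/255: c/12.92 if c ≤ 0.04045 else ((c+0.055)/1.055)^2.4
L = 0.2126×R_lin + 0.7152×G_lin + 0.0722×B_lin
Color 1 (62,141,131):
  R=62: 62/255≈0.2431 > 0.04045 → ((0.2431+0.055)/1.055)^2.4 ≈ 0.04817
  G=141: 141/255≈0.5529 > 0.04045 → ((0.5529+0.055)/1.055)^2.4 ≈ 0.26636
  B=131: 131/255≈0.5137 > 0.04045 → ((0.5137+0.055)/1.055)^2.4 ≈ 0.22697
  L1 = 0.2126×0.04817 + 0.7152×0.26636 + 0.0722×0.22697 ≈ 0.21713
Color 2 (93,251,98):
  R=93: 93/255≈0.3647 > 0.04045 → ((0.3647+0.055)/1.055)^2.4 ≈ 0.10946
  G=251: 251/255≈0.9843 > 0.04045 → ((0.9843+0.055)/1.055)^2.4 ≈ 0.96469
  B=98: 98/255≈0.3843 > 0.04045 → ((0.3843+0.055)/1.055)^2.4 ≈ 0.12214
  L2 = 0.2126×0.10946 + 0.7152×0.96469 + 0.0722×0.12214 ≈ 0.72203
Lighter = 0.72203, Darker = 0.21713
Ratio = (L_lighter + 0.05) / (L_darker + 0.05)
Ratio = (0.72203 + 0.05) / (0.21713 + 0.05) = 0.77203 / 0.26713 ≈ 2.8901
Ratio ≈ 2.89:1


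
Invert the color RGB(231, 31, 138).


Invert: (255-R, 255-G, 255-B)
R: 255-231 = 24
G: 255-31 = 224
B: 255-138 = 117
= RGB(24, 224, 117)


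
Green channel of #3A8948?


Color: #3A8948
R = 3A = 58
G = 89 = 137
B = 48 = 72
Green = 137


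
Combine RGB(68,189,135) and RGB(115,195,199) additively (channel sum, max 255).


Additive: each channel = min(255, C₁+C₂)
R: 68+115 = 183 → 183
G: 189+195 = 384 → 255
B: 135+199 = 334 → 255
= RGB(183, 255, 255)


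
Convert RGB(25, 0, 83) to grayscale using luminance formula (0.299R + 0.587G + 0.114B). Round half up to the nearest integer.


Gray = 0.299×R + 0.587×G + 0.114×B
Gray = 0.299×25 + 0.587×0 + 0.114×83
Gray = 7.475 + 0.000 + 9.462
Gray = 16.937 → round half up → 17
Gray = 17


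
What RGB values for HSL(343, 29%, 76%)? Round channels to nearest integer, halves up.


H=343°, S=0.29, L=0.76
C = (1-|2L-1|)×S = (1-|0.52|)×0.29 = 0.1392
H' = H/60 = 343/60 ≈ 5.7167; X = C×(1-|H' mod 2 - 1|) = 0.03944
m = L - C/2 = 0.76 - 0.0696 = 0.6904
Sector ⌊H'⌋ = 5 → (R',G',B') = (0.1392, 0.0, 0.03944)
RGB = ((R'+m)×255, (G'+m)×255, (B'+m)×255) = (211.548, 176.052, 186.1092)
Round half up → RGB(212, 176, 186)


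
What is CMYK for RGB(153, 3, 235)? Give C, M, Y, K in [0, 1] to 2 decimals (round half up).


R'=153/255≈0.6000, G'=3/255≈0.0118, B'=235/255≈0.9216
K = 1 - max(R',G',B') = 1 - 235/255 = 20/255 = 0.07843… → 0.08
(1-R'-K)/(1-K) simplifies to (max-R)/max with max = 235:
C = (235-153)/235 = 82/235 = 0.34893… → 0.35
M = (235-3)/235 = 232/235 = 0.98723… → 0.99
Y = (235-235)/235 = 0/235 = 0 → 0.00
= CMYK(0.35, 0.99, 0.00, 0.08)
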